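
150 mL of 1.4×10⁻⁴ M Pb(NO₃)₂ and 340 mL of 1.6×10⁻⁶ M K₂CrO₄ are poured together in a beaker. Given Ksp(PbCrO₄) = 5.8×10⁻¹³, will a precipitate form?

Yes

The combined volume is 490 mL.
[Pb²⁺] = (1.4×10⁻⁴)(150)/490 = 4.3×10⁻⁵ M
[CrO₄²⁻] = (1.6×10⁻⁶)(340)/490 = 1.1×10⁻⁶ M
Q = [Pb²⁺][CrO₄²⁻] = 4.8×10⁻¹¹
Because Q > Ksp (4.8×10⁻¹¹ vs 5.8×10⁻¹³), a precipitate of PbCrO₄ forms.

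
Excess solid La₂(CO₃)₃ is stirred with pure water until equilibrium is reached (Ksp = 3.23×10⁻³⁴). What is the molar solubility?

7.86×10⁻⁸ M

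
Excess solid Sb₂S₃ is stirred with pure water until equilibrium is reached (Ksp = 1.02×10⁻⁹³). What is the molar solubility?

9.89×10⁻²⁰ M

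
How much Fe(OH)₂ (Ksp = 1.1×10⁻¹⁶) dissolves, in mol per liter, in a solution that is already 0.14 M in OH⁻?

5.6×10⁻¹⁵ M

Fe(OH)₂(s) ⇌ Fe²⁺(aq) + 2 OH⁻(aq)
The solution already contains OH⁻ at 0.14 M. Let s be the molar solubility of Fe(OH)₂.
[OH⁻] ≈ 0.14 M (common ion dominates); [Fe²⁺] = s.
Ksp = [Fe²⁺][OH⁻]^2 = s(0.14)^2
s = 1.1×10⁻¹⁶ / (0.14)^2 = 5.6×10⁻¹⁵
s = 5.6×10⁻¹⁵ M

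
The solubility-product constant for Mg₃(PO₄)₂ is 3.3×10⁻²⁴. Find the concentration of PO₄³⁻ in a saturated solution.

Mg₃(PO₄)₂(s) ⇌ 3 Mg²⁺(aq) + 2 PO₄³⁻(aq)
If s mol/L of Mg₃(PO₄)₂ dissolves, [Mg²⁺] = 3s and [PO₄³⁻] = 2s.
Ksp = [Mg²⁺]^3[PO₄³⁻]^2 = (3s)^3 · (2s)^2 = 108s^5 = 3.3×10⁻²⁴
s = 7.9×10⁻⁶ mol/L
[PO₄³⁻] = 2s = 1.6×10⁻⁵ mol/L

1.6×10⁻⁵ M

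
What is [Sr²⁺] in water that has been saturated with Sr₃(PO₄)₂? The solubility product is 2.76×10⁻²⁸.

3.62×10⁻⁶ M

Sr₃(PO₄)₂(s) ⇌ 3 Sr²⁺(aq) + 2 PO₄³⁻(aq)
If s mol/L of Sr₃(PO₄)₂ dissolves, [Sr²⁺] = 3s and [PO₄³⁻] = 2s.
Ksp = [Sr²⁺]^3[PO₄³⁻]^2 = (3s)^3 · (2s)^2 = 108s^5 = 2.76×10⁻²⁸
s = 1.21×10⁻⁶ M
[Sr²⁺] = 3s = 3.62×10⁻⁶ M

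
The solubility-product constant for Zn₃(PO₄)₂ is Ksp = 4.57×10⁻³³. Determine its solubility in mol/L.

1.33×10⁻⁷ M

Zn₃(PO₄)₂(s) ⇌ 3 Zn²⁺(aq) + 2 PO₄³⁻(aq)
With molar solubility s: [Zn²⁺] = 3s, [PO₄³⁻] = 2s.
Ksp = [Zn²⁺]^3[PO₄³⁻]^2 = (3s)^3 · (2s)^2 = 108s^5
108s^5 = 4.57×10⁻³³  ⇒  s^5 = 4.23×10⁻³⁵
Taking the 5th root, s = 1.33×10⁻⁷ mol L⁻¹.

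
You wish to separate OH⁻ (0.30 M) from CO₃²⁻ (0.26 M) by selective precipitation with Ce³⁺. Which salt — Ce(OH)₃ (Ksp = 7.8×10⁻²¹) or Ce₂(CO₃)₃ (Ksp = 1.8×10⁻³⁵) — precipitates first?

Ce(OH)₃

Each salt precipitates once Q = Ksp for that salt.
For Ce(OH)₃: [Ce³⁺] = (Ksp/[OH⁻]^3) = 2.9×10⁻¹⁹ M
For Ce₂(CO₃)₃: [Ce³⁺] = (Ksp/[CO₃²⁻]^3)^(1/2) = 3.2×10⁻¹⁷ M
Ce(OH)₃ requires the lower [Ce³⁺], so it precipitates first.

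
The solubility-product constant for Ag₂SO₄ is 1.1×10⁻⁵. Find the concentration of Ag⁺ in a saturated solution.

Ag₂SO₄(s) ⇌ 2 Ag⁺(aq) + SO₄²⁻(aq)
For each mole of Ag₂SO₄ that dissolves per liter, [Ag⁺] = 2s and [SO₄²⁻] = s; let s denote this solubility.
Ksp = [Ag⁺]^2[SO₄²⁻] = (2s)^2 · s = 4s^3 = 1.1×10⁻⁵
s = 1.4×10⁻² mol/L
[Ag⁺] = 2s = 2.8×10⁻² mol/L

2.8×10⁻² M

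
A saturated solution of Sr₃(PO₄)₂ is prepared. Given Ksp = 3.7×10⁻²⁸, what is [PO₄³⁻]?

Sr₃(PO₄)₂(s) ⇌ 3 Sr²⁺(aq) + 2 PO₄³⁻(aq)
If s mol/L of Sr₃(PO₄)₂ dissolves, [Sr²⁺] = 3s and [PO₄³⁻] = 2s.
Ksp = [Sr²⁺]^3[PO₄³⁻]^2 = (3s)^3 · (2s)^2 = 108s^5 = 3.7×10⁻²⁸
s = 1.3×10⁻⁶ mol L⁻¹
[PO₄³⁻] = 2s = 2.6×10⁻⁶ mol L⁻¹

2.6×10⁻⁶ M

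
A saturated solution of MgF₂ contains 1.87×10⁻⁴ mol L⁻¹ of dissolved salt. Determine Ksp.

Ksp = 2.62×10⁻¹¹

MgF₂(s) ⇌ Mg²⁺(aq) + 2 F⁻(aq)
If s mol/L of MgF₂ dissolves, [Mg²⁺] = s and [F⁻] = 2s.
Ksp = [Mg²⁺][F⁻]^2 = s · (2s)^2 = 4s^3
Ksp = 4 × (1.87×10⁻⁴)^3 = 2.62×10⁻¹¹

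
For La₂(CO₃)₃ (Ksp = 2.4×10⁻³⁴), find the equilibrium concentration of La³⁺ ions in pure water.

La₂(CO₃)₃(s) ⇌ 2 La³⁺(aq) + 3 CO₃²⁻(aq)
For each mole of La₂(CO₃)₃ that dissolves per liter, [La³⁺] = 2s and [CO₃²⁻] = 3s; let s denote this solubility.
Ksp = [La³⁺]^2[CO₃²⁻]^3 = (2s)^2 · (3s)^3 = 108s^5 = 2.4×10⁻³⁴
s = 7.4×10⁻⁸ mol/L
[La³⁺] = 2s = 1.5×10⁻⁷ mol/L

1.5×10⁻⁷ M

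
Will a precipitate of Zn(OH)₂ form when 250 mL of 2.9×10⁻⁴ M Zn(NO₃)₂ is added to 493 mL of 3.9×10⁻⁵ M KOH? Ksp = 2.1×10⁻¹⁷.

Yes

The combined volume is 743 mL.
[Zn²⁺] = (2.9×10⁻⁴)(250)/743 = 9.8×10⁻⁵ M
[OH⁻] = (3.9×10⁻⁵)(493)/743 = 2.6×10⁻⁵ M
Q = [Zn²⁺][OH⁻]^2 = 6.5×10⁻¹⁴
Because Q > Ksp (6.5×10⁻¹⁴ vs 2.1×10⁻¹⁷), a precipitate of Zn(OH)₂ forms.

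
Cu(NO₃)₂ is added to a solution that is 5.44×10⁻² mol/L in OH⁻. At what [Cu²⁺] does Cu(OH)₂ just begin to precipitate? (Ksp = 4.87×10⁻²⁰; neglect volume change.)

Each salt precipitates once Q = Ksp for that salt.
Cu(OH)₂(s) ⇌ Cu²⁺(aq) + 2 OH⁻(aq)
Ksp = [Cu²⁺][OH⁻]^2 = [Cu²⁺](5.44×10⁻²)^2
[Cu²⁺] = 4.87×10⁻²⁰ / (5.44×10⁻²)^2 = 1.65×10⁻¹⁷
[Cu²⁺] = 1.65×10⁻¹⁷ mol/L

1.65×10⁻¹⁷ M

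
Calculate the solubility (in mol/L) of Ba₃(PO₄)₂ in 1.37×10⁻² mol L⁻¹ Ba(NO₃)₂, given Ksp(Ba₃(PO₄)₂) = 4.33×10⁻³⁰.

Ba₃(PO₄)₂(s) ⇌ 3 Ba²⁺(aq) + 2 PO₄³⁻(aq)
Let s be the solubility of Ba₃(PO₄)₂ here. The common ion gives [Ba²⁺] ≈ 1.37×10⁻² mol L⁻¹, and [PO₄³⁻] = 2s.
Ksp = [Ba²⁺]^3[PO₄³⁻]^2 = (1.37×10⁻²)^3(2s)^2
(2s)^2 = 4.33×10⁻³⁰ / (1.37×10⁻²)^3 = 1.68×10⁻²⁴
s = 6.49×10⁻¹³ mol L⁻¹

6.49×10⁻¹³ M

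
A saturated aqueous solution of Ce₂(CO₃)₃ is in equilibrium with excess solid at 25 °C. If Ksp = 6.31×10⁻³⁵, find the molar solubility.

5.67×10⁻⁸ M

Ce₂(CO₃)₃(s) ⇌ 2 Ce³⁺(aq) + 3 CO₃²⁻(aq)
Call the molar solubility s, so that [Ce³⁺] = 2s and [CO₃²⁻] = 3s.
Ksp = [Ce³⁺]^2[CO₃²⁻]^3 = (2s)^2 · (3s)^3 = 108s^5
108s^5 = 6.31×10⁻³⁵  ⇒  s^5 = 5.84×10⁻³⁷
s = (5.84×10⁻³⁷)^(1/5) = 5.67×10⁻⁸ M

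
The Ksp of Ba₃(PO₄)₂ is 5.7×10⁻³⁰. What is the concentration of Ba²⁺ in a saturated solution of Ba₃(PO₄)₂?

Ba₃(PO₄)₂(s) ⇌ 3 Ba²⁺(aq) + 2 PO₄³⁻(aq)
For each mole of Ba₃(PO₄)₂ that dissolves per liter, [Ba²⁺] = 3s and [PO₄³⁻] = 2s; let s denote this solubility.
Ksp = [Ba²⁺]^3[PO₄³⁻]^2 = (3s)^3 · (2s)^2 = 108s^5 = 5.7×10⁻³⁰
s = 5.6×10⁻⁷ M
[Ba²⁺] = 3s = 1.7×10⁻⁶ M

1.7×10⁻⁶ M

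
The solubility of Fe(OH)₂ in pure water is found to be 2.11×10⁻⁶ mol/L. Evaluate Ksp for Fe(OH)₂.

Ksp = 3.76×10⁻¹⁷

Fe(OH)₂(s) ⇌ Fe²⁺(aq) + 2 OH⁻(aq)
For each mole of Fe(OH)₂ that dissolves per liter, [Fe²⁺] = s and [OH⁻] = 2s; let s denote this solubility.
Ksp = [Fe²⁺][OH⁻]^2 = s · (2s)^2 = 4s^3
Ksp = 4 × (2.11×10⁻⁶)^3 = 3.76×10⁻¹⁷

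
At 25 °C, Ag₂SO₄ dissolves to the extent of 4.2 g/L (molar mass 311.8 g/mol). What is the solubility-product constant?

Ksp = 9.8×10⁻⁶

Molar solubility s = (4.2 g/L) / (311.8 g/mol) = 1.347×10⁻² mol/L
Ag₂SO₄(s) ⇌ 2 Ag⁺(aq) + SO₄²⁻(aq)
If s mol/L of Ag₂SO₄ dissolves, [Ag⁺] = 2s and [SO₄²⁻] = s.
Ksp = [Ag⁺]^2[SO₄²⁻] = (2s)^2 · s = 4s^3
Ksp = 4 × (1.347×10⁻²)^3 = 9.8×10⁻⁶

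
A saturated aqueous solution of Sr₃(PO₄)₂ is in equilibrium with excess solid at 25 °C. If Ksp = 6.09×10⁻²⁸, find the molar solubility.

Sr₃(PO₄)₂(s) ⇌ 3 Sr²⁺(aq) + 2 PO₄³⁻(aq)
If s mol/L of Sr₃(PO₄)₂ dissolves, [Sr²⁺] = 3s and [PO₄³⁻] = 2s.
Ksp = [Sr²⁺]^3[PO₄³⁻]^2 = (3s)^3 · (2s)^2 = 108s^5
108s^5 = 6.09×10⁻²⁸  ⇒  s^5 = 5.64×10⁻³⁰
s = 1.41×10⁻⁶ mol L⁻¹

1.41×10⁻⁶ M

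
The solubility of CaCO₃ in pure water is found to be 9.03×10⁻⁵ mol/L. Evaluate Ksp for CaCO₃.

CaCO₃(s) ⇌ Ca²⁺(aq) + CO₃²⁻(aq)
Let s be the molar solubility. Then [Ca²⁺] = s and [CO₃²⁻] = s.
Ksp = [Ca²⁺][CO₃²⁻] = s · s = s^2
Ksp = (9.03×10⁻⁵)^2 = 8.15×10⁻⁹

Ksp = 8.15×10⁻⁹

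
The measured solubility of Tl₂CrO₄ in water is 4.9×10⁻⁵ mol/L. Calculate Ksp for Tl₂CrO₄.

Tl₂CrO₄(s) ⇌ 2 Tl⁺(aq) + CrO₄²⁻(aq)
With molar solubility s: [Tl⁺] = 2s, [CrO₄²⁻] = s.
Ksp = [Tl⁺]^2[CrO₄²⁻] = (2s)^2 · s = 4s^3
Ksp = 4 × (4.9×10⁻⁵)^3 = 4.7×10⁻¹³

Ksp = 4.7×10⁻¹³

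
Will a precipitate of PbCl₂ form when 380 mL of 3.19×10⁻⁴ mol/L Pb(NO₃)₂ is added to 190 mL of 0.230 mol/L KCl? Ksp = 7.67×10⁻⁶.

No

Total volume after mixing = 380 + 190 = 570 mL.
[Pb²⁺] = (3.19×10⁻⁴)(380)/570 = 2.13×10⁻⁴ mol/L
[Cl⁻] = (0.230)(190)/570 = 7.67×10⁻² mol/L
Q = [Pb²⁺][Cl⁻]^2 = 1.25×10⁻⁶
Q < Ksp (1.25×10⁻⁶ vs 7.67×10⁻⁶); the solution remains unsaturated and no precipitate forms.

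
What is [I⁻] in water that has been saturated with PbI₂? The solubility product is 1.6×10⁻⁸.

PbI₂(s) ⇌ Pb²⁺(aq) + 2 I⁻(aq)
With molar solubility s: [Pb²⁺] = s, [I⁻] = 2s.
Ksp = [Pb²⁺][I⁻]^2 = s · (2s)^2 = 4s^3 = 1.6×10⁻⁸
s = 1.6×10⁻³ mol/L
[I⁻] = 2s = 3.2×10⁻³ mol/L

3.2×10⁻³ M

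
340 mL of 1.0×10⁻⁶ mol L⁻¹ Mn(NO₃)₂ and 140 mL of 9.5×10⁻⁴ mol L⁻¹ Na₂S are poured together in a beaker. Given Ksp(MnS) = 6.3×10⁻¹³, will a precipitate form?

Yes

Total volume after mixing = 340 + 140 = 480 mL.
[Mn²⁺] = (1.0×10⁻⁶)(340)/480 = 7.1×10⁻⁷ mol L⁻¹
[S²⁻] = (9.5×10⁻⁴)(140)/480 = 2.8×10⁻⁴ mol L⁻¹
Q = [Mn²⁺][S²⁻] = 2.0×10⁻¹⁰
Since Q (2.0×10⁻¹⁰) exceeds Ksp (6.3×10⁻¹³), MnS will precipitate.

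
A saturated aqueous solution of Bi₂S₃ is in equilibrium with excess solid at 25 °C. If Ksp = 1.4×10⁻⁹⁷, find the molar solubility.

Bi₂S₃(s) ⇌ 2 Bi³⁺(aq) + 3 S²⁻(aq)
If s mol/L of Bi₂S₃ dissolves, [Bi³⁺] = 2s and [S²⁻] = 3s.
Ksp = [Bi³⁺]^2[S²⁻]^3 = (2s)^2 · (3s)^3 = 108s^5
108s^5 = 1.4×10⁻⁹⁷  ⇒  s^5 = 1.3×10⁻⁹⁹
Taking the 5th root, s = 1.7×10⁻²⁰ M.

1.7×10⁻²⁰ M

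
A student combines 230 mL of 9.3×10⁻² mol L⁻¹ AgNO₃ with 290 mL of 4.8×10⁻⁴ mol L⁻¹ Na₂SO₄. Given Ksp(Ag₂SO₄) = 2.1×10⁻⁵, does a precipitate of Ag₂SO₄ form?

After mixing, V = 230 mL + 290 mL = 520 mL.
[Ag⁺] = (9.3×10⁻²)(230)/520 = 4.1×10⁻² mol L⁻¹
[SO₄²⁻] = (4.8×10⁻⁴)(290)/520 = 2.7×10⁻⁴ mol L⁻¹
Q = [Ag⁺]^2[SO₄²⁻] = 4.5×10⁻⁷
Q = 4.5×10⁻⁷ < Ksp = 2.1×10⁻⁵, so the solution is unsaturated and no precipitate forms.

No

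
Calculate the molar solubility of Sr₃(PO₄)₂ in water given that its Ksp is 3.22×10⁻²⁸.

Sr₃(PO₄)₂(s) ⇌ 3 Sr²⁺(aq) + 2 PO₄³⁻(aq)
Call the molar solubility s, so that [Sr²⁺] = 3s and [PO₄³⁻] = 2s.
Ksp = [Sr²⁺]^3[PO₄³⁻]^2 = (3s)^3 · (2s)^2 = 108s^5
108s^5 = 3.22×10⁻²⁸  ⇒  s^5 = 2.98×10⁻³⁰
s = (2.98×10⁻³⁰)^(1/5) = 1.24×10⁻⁶ mol L⁻¹

1.24×10⁻⁶ M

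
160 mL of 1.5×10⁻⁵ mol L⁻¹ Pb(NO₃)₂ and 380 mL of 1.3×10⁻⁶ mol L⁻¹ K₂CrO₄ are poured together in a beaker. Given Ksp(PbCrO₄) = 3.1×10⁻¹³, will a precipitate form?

Yes

After mixing, V = 160 mL + 380 mL = 540 mL.
[Pb²⁺] = (1.5×10⁻⁵)(160)/540 = 4.4×10⁻⁶ mol L⁻¹
[CrO₄²⁻] = (1.3×10⁻⁶)(380)/540 = 9.1×10⁻⁷ mol L⁻¹
Q = [Pb²⁺][CrO₄²⁻] = 4.1×10⁻¹²
Q = 4.1×10⁻¹² > Ksp = 3.1×10⁻¹³, so the solution is supersaturated and PbCrO₄ precipitates.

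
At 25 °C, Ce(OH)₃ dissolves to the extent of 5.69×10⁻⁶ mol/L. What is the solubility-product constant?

Ksp = 2.83×10⁻²⁰

Ce(OH)₃(s) ⇌ Ce³⁺(aq) + 3 OH⁻(aq)
For each mole of Ce(OH)₃ that dissolves per liter, [Ce³⁺] = s and [OH⁻] = 3s; let s denote this solubility.
Ksp = [Ce³⁺][OH⁻]^3 = s · (3s)^3 = 27s^4
Ksp = 27 × (5.69×10⁻⁶)^4 = 2.83×10⁻²⁰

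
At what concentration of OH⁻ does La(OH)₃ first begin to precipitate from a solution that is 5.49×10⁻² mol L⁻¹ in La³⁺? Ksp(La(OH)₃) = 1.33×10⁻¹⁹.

1.34×10⁻⁶ M

Each salt precipitates once Q = Ksp for that salt.
La(OH)₃(s) ⇌ La³⁺(aq) + 3 OH⁻(aq)
Ksp = [La³⁺][OH⁻]^3 = [OH⁻]^3(5.49×10⁻²)
[OH⁻]^3 = 1.33×10⁻¹⁹ / (5.49×10⁻²) = 2.42×10⁻¹⁸
[OH⁻] = 1.34×10⁻⁶ mol L⁻¹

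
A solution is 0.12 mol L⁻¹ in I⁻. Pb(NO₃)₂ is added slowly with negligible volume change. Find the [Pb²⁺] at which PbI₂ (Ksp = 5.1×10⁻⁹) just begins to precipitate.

3.5×10⁻⁷ M

Each salt precipitates once Q = Ksp for that salt.
PbI₂(s) ⇌ Pb²⁺(aq) + 2 I⁻(aq)
Ksp = [Pb²⁺][I⁻]^2 = [Pb²⁺](0.12)^2
[Pb²⁺] = 5.1×10⁻⁹ / (0.12)^2 = 3.5×10⁻⁷
[Pb²⁺] = 3.5×10⁻⁷ mol L⁻¹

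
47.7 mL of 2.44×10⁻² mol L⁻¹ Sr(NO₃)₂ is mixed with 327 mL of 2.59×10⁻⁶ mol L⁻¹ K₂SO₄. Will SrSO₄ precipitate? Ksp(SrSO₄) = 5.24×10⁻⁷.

The combined volume is 374.7 mL.
[Sr²⁺] = (2.44×10⁻²)(47.7)/374.7 = 3.11×10⁻³ mol L⁻¹
[SO₄²⁻] = (2.59×10⁻⁶)(327)/374.7 = 2.26×10⁻⁶ mol L⁻¹
Q = [Sr²⁺][SO₄²⁻] = 7.02×10⁻⁹
Q < Ksp (7.02×10⁻⁹ vs 5.24×10⁻⁷); the solution remains unsaturated and no precipitate forms.

No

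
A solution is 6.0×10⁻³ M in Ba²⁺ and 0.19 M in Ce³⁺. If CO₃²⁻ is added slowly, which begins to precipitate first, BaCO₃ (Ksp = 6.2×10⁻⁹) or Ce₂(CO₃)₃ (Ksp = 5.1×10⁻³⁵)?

The threshold for precipitation is Q = Ksp.
For BaCO₃: [CO₃²⁻] = (Ksp/[Ba²⁺]) = 1.0×10⁻⁶ M
For Ce₂(CO₃)₃: [CO₃²⁻] = (Ksp/[Ce³⁺]^2)^(1/3) = 1.1×10⁻¹¹ M
Ce₂(CO₃)₃ requires the lower [CO₃²⁻], so it precipitates first.

Ce₂(CO₃)₃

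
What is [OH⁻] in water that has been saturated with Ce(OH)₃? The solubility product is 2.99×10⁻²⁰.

1.73×10⁻⁵ M

Ce(OH)₃(s) ⇌ Ce³⁺(aq) + 3 OH⁻(aq)
Call the molar solubility s, so that [Ce³⁺] = s and [OH⁻] = 3s.
Ksp = [Ce³⁺][OH⁻]^3 = s · (3s)^3 = 27s^4 = 2.99×10⁻²⁰
s = 5.77×10⁻⁶ mol/L
[OH⁻] = 3s = 1.73×10⁻⁵ mol/L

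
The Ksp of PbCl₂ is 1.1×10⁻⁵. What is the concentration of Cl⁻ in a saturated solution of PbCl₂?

PbCl₂(s) ⇌ Pb²⁺(aq) + 2 Cl⁻(aq)
For each mole of PbCl₂ that dissolves per liter, [Pb²⁺] = s and [Cl⁻] = 2s; let s denote this solubility.
Ksp = [Pb²⁺][Cl⁻]^2 = s · (2s)^2 = 4s^3 = 1.1×10⁻⁵
s = 1.4×10⁻² mol L⁻¹
[Cl⁻] = 2s = 2.8×10⁻² mol L⁻¹

2.8×10⁻² M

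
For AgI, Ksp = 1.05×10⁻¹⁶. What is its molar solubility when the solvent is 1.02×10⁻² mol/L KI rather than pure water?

1.03×10⁻¹⁴ M

AgI(s) ⇌ Ag⁺(aq) + I⁻(aq)
I⁻ is already present at 1.02×10⁻² mol/L. If s mol/L of AgI dissolves, [Ag⁺] = s while [I⁻] ≈ 1.02×10⁻² mol/L.
Ksp = [Ag⁺][I⁻] = s(1.02×10⁻²)
s = 1.05×10⁻¹⁶ / (1.02×10⁻²) = 1.03×10⁻¹⁴
s = 1.03×10⁻¹⁴ mol/L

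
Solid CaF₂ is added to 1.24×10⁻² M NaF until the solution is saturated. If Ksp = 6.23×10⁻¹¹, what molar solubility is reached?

4.05×10⁻⁷ M

CaF₂(s) ⇌ Ca²⁺(aq) + 2 F⁻(aq)
Let s be the solubility of CaF₂ here. The common ion gives [F⁻] ≈ 1.24×10⁻² M, and [Ca²⁺] = s.
Ksp = [Ca²⁺][F⁻]^2 = s(1.24×10⁻²)^2
s = 6.23×10⁻¹¹ / (1.24×10⁻²)^2 = 4.05×10⁻⁷
s = 4.05×10⁻⁷ M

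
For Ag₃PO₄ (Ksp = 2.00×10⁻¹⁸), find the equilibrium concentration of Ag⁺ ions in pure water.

4.95×10⁻⁵ M

Ag₃PO₄(s) ⇌ 3 Ag⁺(aq) + PO₄³⁻(aq)
For each mole of Ag₃PO₄ that dissolves per liter, [Ag⁺] = 3s and [PO₄³⁻] = s; let s denote this solubility.
Ksp = [Ag⁺]^3[PO₄³⁻] = (3s)^3 · s = 27s^4 = 2.00×10⁻¹⁸
s = 1.65×10⁻⁵ mol/L
[Ag⁺] = 3s = 4.95×10⁻⁵ mol/L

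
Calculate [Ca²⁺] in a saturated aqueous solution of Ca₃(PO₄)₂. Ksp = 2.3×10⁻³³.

3.5×10⁻⁷ M

Ca₃(PO₄)₂(s) ⇌ 3 Ca²⁺(aq) + 2 PO₄³⁻(aq)
If s mol/L of Ca₃(PO₄)₂ dissolves, [Ca²⁺] = 3s and [PO₄³⁻] = 2s.
Ksp = [Ca²⁺]^3[PO₄³⁻]^2 = (3s)^3 · (2s)^2 = 108s^5 = 2.3×10⁻³³
s = 1.2×10⁻⁷ mol/L
[Ca²⁺] = 3s = 3.5×10⁻⁷ mol/L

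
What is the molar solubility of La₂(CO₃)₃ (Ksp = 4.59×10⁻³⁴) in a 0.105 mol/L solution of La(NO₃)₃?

1.16×10⁻¹¹ M

La₂(CO₃)₃(s) ⇌ 2 La³⁺(aq) + 3 CO₃²⁻(aq)
The solution already contains La³⁺ at 0.105 mol/L. Let s be the molar solubility of La₂(CO₃)₃.
[La³⁺] ≈ 0.105 mol/L (common ion dominates); [CO₃²⁻] = 3s.
Ksp = [La³⁺]^2[CO₃²⁻]^3 = (0.105)^2(3s)^3
(3s)^3 = 4.59×10⁻³⁴ / (0.105)^2 = 4.16×10⁻³²
s = 1.16×10⁻¹¹ mol/L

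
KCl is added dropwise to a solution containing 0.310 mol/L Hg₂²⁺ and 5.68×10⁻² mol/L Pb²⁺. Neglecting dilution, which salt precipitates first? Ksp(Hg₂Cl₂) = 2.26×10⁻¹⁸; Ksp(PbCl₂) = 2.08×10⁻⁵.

Hg₂Cl₂

Precipitation of each salt begins when its ion product equals Ksp.
For Hg₂Cl₂: [Cl⁻] = (Ksp/[Hg₂²⁺])^(1/2) = 2.70×10⁻⁹ mol/L
For PbCl₂: [Cl⁻] = (Ksp/[Pb²⁺])^(1/2) = 1.91×10⁻² mol/L
Since Hg₂Cl₂ needs less Cl⁻ to reach saturation, it precipitates first.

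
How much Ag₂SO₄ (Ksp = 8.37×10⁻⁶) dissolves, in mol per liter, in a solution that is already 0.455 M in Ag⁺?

4.04×10⁻⁵ M

Ag₂SO₄(s) ⇌ 2 Ag⁺(aq) + SO₄²⁻(aq)
Ag⁺ is already present at 0.455 M. If s mol/L of Ag₂SO₄ dissolves, [SO₄²⁻] = s while [Ag⁺] ≈ 0.455 M.
Ksp = [Ag⁺]^2[SO₄²⁻] = (0.455)^2s
s = 8.37×10⁻⁶ / (0.455)^2 = 4.04×10⁻⁵
s = 4.04×10⁻⁵ M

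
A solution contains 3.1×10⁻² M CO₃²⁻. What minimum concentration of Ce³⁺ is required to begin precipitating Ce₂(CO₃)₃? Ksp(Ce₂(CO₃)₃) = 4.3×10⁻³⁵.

1.2×10⁻¹⁵ M

Precipitation begins when Q = Ksp.
Ce₂(CO₃)₃(s) ⇌ 2 Ce³⁺(aq) + 3 CO₃²⁻(aq)
Ksp = [Ce³⁺]^2[CO₃²⁻]^3 = [Ce³⁺]^2(3.1×10⁻²)^3
[Ce³⁺]^2 = 4.3×10⁻³⁵ / (3.1×10⁻²)^3 = 1.4×10⁻³⁰
[Ce³⁺] = 1.2×10⁻¹⁵ M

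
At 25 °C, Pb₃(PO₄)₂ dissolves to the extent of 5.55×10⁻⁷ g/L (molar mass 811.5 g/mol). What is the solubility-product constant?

Ksp = 1.62×10⁻⁴⁴

Convert to molarity: s = 5.55×10⁻⁷ / 811.5 = 6.8392×10⁻¹⁰ mol/L
Pb₃(PO₄)₂(s) ⇌ 3 Pb²⁺(aq) + 2 PO₄³⁻(aq)
Call the molar solubility s, so that [Pb²⁺] = 3s and [PO₄³⁻] = 2s.
Ksp = [Pb²⁺]^3[PO₄³⁻]^2 = (3s)^3 · (2s)^2 = 108s^5
Ksp = 108 × (6.8392×10⁻¹⁰)^5 = 1.62×10⁻⁴⁴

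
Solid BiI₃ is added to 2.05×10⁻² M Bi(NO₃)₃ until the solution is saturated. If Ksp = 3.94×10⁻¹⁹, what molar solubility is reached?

BiI₃(s) ⇌ Bi³⁺(aq) + 3 I⁻(aq)
The solution already contains Bi³⁺ at 2.05×10⁻² M. Let s be the molar solubility of BiI₃.
[Bi³⁺] ≈ 2.05×10⁻² M (common ion dominates); [I⁻] = 3s.
Ksp = [Bi³⁺][I⁻]^3 = (2.05×10⁻²)(3s)^3
(3s)^3 = 3.94×10⁻¹⁹ / (2.05×10⁻²) = 1.92×10⁻¹⁷
s = 8.93×10⁻⁷ M

8.93×10⁻⁷ M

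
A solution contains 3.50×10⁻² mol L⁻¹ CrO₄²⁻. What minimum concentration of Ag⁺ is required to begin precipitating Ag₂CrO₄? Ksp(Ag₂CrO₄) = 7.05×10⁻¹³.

Precipitation begins when Q = Ksp.
Ag₂CrO₄(s) ⇌ 2 Ag⁺(aq) + CrO₄²⁻(aq)
Ksp = [Ag⁺]^2[CrO₄²⁻] = [Ag⁺]^2(3.50×10⁻²)
[Ag⁺]^2 = 7.05×10⁻¹³ / (3.50×10⁻²) = 2.01×10⁻¹¹
[Ag⁺] = 4.49×10⁻⁶ mol L⁻¹

4.49×10⁻⁶ M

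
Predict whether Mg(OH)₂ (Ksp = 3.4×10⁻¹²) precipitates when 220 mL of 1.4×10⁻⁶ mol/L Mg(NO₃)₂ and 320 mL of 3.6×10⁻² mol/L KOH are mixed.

After mixing, V = 220 mL + 320 mL = 540 mL.
[Mg²⁺] = (1.4×10⁻⁶)(220)/540 = 5.7×10⁻⁷ mol/L
[OH⁻] = (3.6×10⁻²)(320)/540 = 2.1×10⁻² mol/L
Q = [Mg²⁺][OH⁻]^2 = 2.6×10⁻¹⁰
Because Q > Ksp (2.6×10⁻¹⁰ vs 3.4×10⁻¹²), a precipitate of Mg(OH)₂ forms.

Yes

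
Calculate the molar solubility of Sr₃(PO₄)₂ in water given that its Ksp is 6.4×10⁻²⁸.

1.4×10⁻⁶ M

Sr₃(PO₄)₂(s) ⇌ 3 Sr²⁺(aq) + 2 PO₄³⁻(aq)
With molar solubility s: [Sr²⁺] = 3s, [PO₄³⁻] = 2s.
Ksp = [Sr²⁺]^3[PO₄³⁻]^2 = (3s)^3 · (2s)^2 = 108s^5
108s^5 = 6.4×10⁻²⁸  ⇒  s^5 = 5.9×10⁻³⁰
Taking the 5th root, s = 1.4×10⁻⁶ M.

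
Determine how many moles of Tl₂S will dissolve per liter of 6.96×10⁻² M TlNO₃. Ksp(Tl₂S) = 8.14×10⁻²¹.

1.68×10⁻¹⁸ M

Tl₂S(s) ⇌ 2 Tl⁺(aq) + S²⁻(aq)
With Tl⁺ already at 6.96×10⁻² M and s small, take [Tl⁺] ≈ 6.96×10⁻² M and [S²⁻] = s.
Ksp = [Tl⁺]^2[S²⁻] = (6.96×10⁻²)^2s
s = 8.14×10⁻²¹ / (6.96×10⁻²)^2 = 1.68×10⁻¹⁸
s = 1.68×10⁻¹⁸ M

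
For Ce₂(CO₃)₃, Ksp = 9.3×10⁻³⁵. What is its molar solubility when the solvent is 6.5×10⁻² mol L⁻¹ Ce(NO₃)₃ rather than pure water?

9.3×10⁻¹² M

Ce₂(CO₃)₃(s) ⇌ 2 Ce³⁺(aq) + 3 CO₃²⁻(aq)
Ce³⁺ is already present at 6.5×10⁻² mol L⁻¹. If s mol/L of Ce₂(CO₃)₃ dissolves, [CO₃²⁻] = 3s while [Ce³⁺] ≈ 6.5×10⁻² mol L⁻¹.
Ksp = [Ce³⁺]^2[CO₃²⁻]^3 = (6.5×10⁻²)^2(3s)^3
(3s)^3 = 9.3×10⁻³⁵ / (6.5×10⁻²)^2 = 2.2×10⁻³²
s = 9.3×10⁻¹² mol L⁻¹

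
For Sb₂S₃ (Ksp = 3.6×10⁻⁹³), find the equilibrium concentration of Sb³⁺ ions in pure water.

Sb₂S₃(s) ⇌ 2 Sb³⁺(aq) + 3 S²⁻(aq)
For each mole of Sb₂S₃ that dissolves per liter, [Sb³⁺] = 2s and [S²⁻] = 3s; let s denote this solubility.
Ksp = [Sb³⁺]^2[S²⁻]^3 = (2s)^2 · (3s)^3 = 108s^5 = 3.6×10⁻⁹³
s = 1.3×10⁻¹⁹ mol L⁻¹
[Sb³⁺] = 2s = 2.5×10⁻¹⁹ mol L⁻¹

2.5×10⁻¹⁹ M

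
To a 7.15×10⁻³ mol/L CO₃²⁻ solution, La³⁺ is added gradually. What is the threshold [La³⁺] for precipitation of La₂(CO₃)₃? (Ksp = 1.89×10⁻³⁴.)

2.27×10⁻¹⁴ M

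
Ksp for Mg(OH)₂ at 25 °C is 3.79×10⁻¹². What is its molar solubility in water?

9.82×10⁻⁵ M

Mg(OH)₂(s) ⇌ Mg²⁺(aq) + 2 OH⁻(aq)
Let s be the molar solubility. Then [Mg²⁺] = s and [OH⁻] = 2s.
Ksp = [Mg²⁺][OH⁻]^2 = s · (2s)^2 = 4s^3
4s^3 = 3.79×10⁻¹²  ⇒  s^3 = 9.48×10⁻¹³
s = (9.48×10⁻¹³)^(1/3) = 9.82×10⁻⁵ mol/L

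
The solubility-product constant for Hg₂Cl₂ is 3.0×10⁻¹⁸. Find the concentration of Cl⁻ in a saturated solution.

1.8×10⁻⁶ M

Hg₂Cl₂(s) ⇌ Hg₂²⁺(aq) + 2 Cl⁻(aq)
Let s be the molar solubility. Then [Hg₂²⁺] = s and [Cl⁻] = 2s.
Ksp = [Hg₂²⁺][Cl⁻]^2 = s · (2s)^2 = 4s^3 = 3.0×10⁻¹⁸
s = 9.1×10⁻⁷ mol/L
[Cl⁻] = 2s = 1.8×10⁻⁶ mol/L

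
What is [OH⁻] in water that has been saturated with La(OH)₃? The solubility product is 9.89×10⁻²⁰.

La(OH)₃(s) ⇌ La³⁺(aq) + 3 OH⁻(aq)
Let s be the molar solubility. Then [La³⁺] = s and [OH⁻] = 3s.
Ksp = [La³⁺][OH⁻]^3 = s · (3s)^3 = 27s^4 = 9.89×10⁻²⁰
s = 7.78×10⁻⁶ mol L⁻¹
[OH⁻] = 3s = 2.33×10⁻⁵ mol L⁻¹

2.33×10⁻⁵ M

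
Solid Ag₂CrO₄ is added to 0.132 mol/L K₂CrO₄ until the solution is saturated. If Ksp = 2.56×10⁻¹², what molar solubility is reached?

Ag₂CrO₄(s) ⇌ 2 Ag⁺(aq) + CrO₄²⁻(aq)
Let s be the solubility of Ag₂CrO₄ here. The common ion gives [CrO₄²⁻] ≈ 0.132 mol/L, and [Ag⁺] = 2s.
Ksp = [Ag⁺]^2[CrO₄²⁻] = (2s)^2(0.132)
(2s)^2 = 2.56×10⁻¹² / (0.132) = 1.94×10⁻¹¹
s = 2.20×10⁻⁶ mol/L

2.20×10⁻⁶ M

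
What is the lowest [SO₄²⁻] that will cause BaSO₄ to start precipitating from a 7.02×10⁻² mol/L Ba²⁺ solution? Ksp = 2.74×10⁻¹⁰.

The threshold for precipitation is Q = Ksp.
BaSO₄(s) ⇌ Ba²⁺(aq) + SO₄²⁻(aq)
Ksp = [Ba²⁺][SO₄²⁻] = [SO₄²⁻](7.02×10⁻²)
[SO₄²⁻] = 2.74×10⁻¹⁰ / (7.02×10⁻²) = 3.90×10⁻⁹
[SO₄²⁻] = 3.90×10⁻⁹ mol/L

3.90×10⁻⁹ M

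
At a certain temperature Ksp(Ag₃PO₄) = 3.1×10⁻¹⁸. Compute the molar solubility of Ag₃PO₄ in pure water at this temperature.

1.8×10⁻⁵ M

Ag₃PO₄(s) ⇌ 3 Ag⁺(aq) + PO₄³⁻(aq)
For each mole of Ag₃PO₄ that dissolves per liter, [Ag⁺] = 3s and [PO₄³⁻] = s; let s denote this solubility.
Ksp = [Ag⁺]^3[PO₄³⁻] = (3s)^3 · s = 27s^4
27s^4 = 3.1×10⁻¹⁸  ⇒  s^4 = 1.1×10⁻¹⁹
s = (1.1×10⁻¹⁹)^(1/4) = 1.8×10⁻⁵ mol/L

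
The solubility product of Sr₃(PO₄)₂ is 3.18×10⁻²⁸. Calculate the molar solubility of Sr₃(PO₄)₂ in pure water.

Sr₃(PO₄)₂(s) ⇌ 3 Sr²⁺(aq) + 2 PO₄³⁻(aq)
With molar solubility s: [Sr²⁺] = 3s, [PO₄³⁻] = 2s.
Ksp = [Sr²⁺]^3[PO₄³⁻]^2 = (3s)^3 · (2s)^2 = 108s^5
108s^5 = 3.18×10⁻²⁸  ⇒  s^5 = 2.94×10⁻³⁰
s = 1.24×10⁻⁶ M

1.24×10⁻⁶ M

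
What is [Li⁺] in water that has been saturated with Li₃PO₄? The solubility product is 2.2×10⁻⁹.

Li₃PO₄(s) ⇌ 3 Li⁺(aq) + PO₄³⁻(aq)
With molar solubility s: [Li⁺] = 3s, [PO₄³⁻] = s.
Ksp = [Li⁺]^3[PO₄³⁻] = (3s)^3 · s = 27s^4 = 2.2×10⁻⁹
s = 3.0×10⁻³ mol L⁻¹
[Li⁺] = 3s = 9.0×10⁻³ mol L⁻¹

9.0×10⁻³ M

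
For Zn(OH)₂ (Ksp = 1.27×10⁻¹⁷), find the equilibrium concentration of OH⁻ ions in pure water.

2.94×10⁻⁶ M

Zn(OH)₂(s) ⇌ Zn²⁺(aq) + 2 OH⁻(aq)
For each mole of Zn(OH)₂ that dissolves per liter, [Zn²⁺] = s and [OH⁻] = 2s; let s denote this solubility.
Ksp = [Zn²⁺][OH⁻]^2 = s · (2s)^2 = 4s^3 = 1.27×10⁻¹⁷
s = 1.47×10⁻⁶ mol L⁻¹
[OH⁻] = 2s = 2.94×10⁻⁶ mol L⁻¹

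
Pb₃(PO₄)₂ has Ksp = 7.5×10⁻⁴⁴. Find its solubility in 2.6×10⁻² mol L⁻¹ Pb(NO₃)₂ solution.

Pb₃(PO₄)₂(s) ⇌ 3 Pb²⁺(aq) + 2 PO₄³⁻(aq)
Pb²⁺ is already present at 2.6×10⁻² mol L⁻¹. If s mol/L of Pb₃(PO₄)₂ dissolves, [PO₄³⁻] = 2s while [Pb²⁺] ≈ 2.6×10⁻² mol L⁻¹.
Ksp = [Pb²⁺]^3[PO₄³⁻]^2 = (2.6×10⁻²)^3(2s)^2
(2s)^2 = 7.5×10⁻⁴⁴ / (2.6×10⁻²)^3 = 4.3×10⁻³⁹
s = 3.3×10⁻²⁰ mol L⁻¹

3.3×10⁻²⁰ M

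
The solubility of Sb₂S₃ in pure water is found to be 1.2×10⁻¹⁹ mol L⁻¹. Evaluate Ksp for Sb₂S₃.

Sb₂S₃(s) ⇌ 2 Sb³⁺(aq) + 3 S²⁻(aq)
With molar solubility s: [Sb³⁺] = 2s, [S²⁻] = 3s.
Ksp = [Sb³⁺]^2[S²⁻]^3 = (2s)^2 · (3s)^3 = 108s^5
Ksp = 108 × (1.2×10⁻¹⁹)^5 = 2.7×10⁻⁹³

Ksp = 2.7×10⁻⁹³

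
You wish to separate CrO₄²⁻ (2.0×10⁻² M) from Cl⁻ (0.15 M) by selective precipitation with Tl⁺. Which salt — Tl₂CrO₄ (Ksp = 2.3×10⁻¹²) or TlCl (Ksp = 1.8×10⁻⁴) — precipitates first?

Tl₂CrO₄

A salt starts to precipitate once the ion product Q reaches its Ksp.
For Tl₂CrO₄: [Tl⁺] = (Ksp/[CrO₄²⁻])^(1/2) = 1.1×10⁻⁵ M
For TlCl: [Tl⁺] = (Ksp/[Cl⁻]) = 1.2×10⁻³ M
Since Tl₂CrO₄ needs less Tl⁺ to reach saturation, it precipitates first.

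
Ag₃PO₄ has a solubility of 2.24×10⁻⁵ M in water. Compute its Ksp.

Ksp = 6.80×10⁻¹⁸

Ag₃PO₄(s) ⇌ 3 Ag⁺(aq) + PO₄³⁻(aq)
For each mole of Ag₃PO₄ that dissolves per liter, [Ag⁺] = 3s and [PO₄³⁻] = s; let s denote this solubility.
Ksp = [Ag⁺]^3[PO₄³⁻] = (3s)^3 · s = 27s^4
Ksp = 27 × (2.24×10⁻⁵)^4 = 6.80×10⁻¹⁸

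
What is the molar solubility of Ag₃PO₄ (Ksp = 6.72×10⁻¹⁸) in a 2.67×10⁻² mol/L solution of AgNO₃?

3.53×10⁻¹³ M

Ag₃PO₄(s) ⇌ 3 Ag⁺(aq) + PO₄³⁻(aq)
Let s be the solubility of Ag₃PO₄ here. The common ion gives [Ag⁺] ≈ 2.67×10⁻² mol/L, and [PO₄³⁻] = s.
Ksp = [Ag⁺]^3[PO₄³⁻] = (2.67×10⁻²)^3s
s = 6.72×10⁻¹⁸ / (2.67×10⁻²)^3 = 3.53×10⁻¹³
s = 3.53×10⁻¹³ mol/L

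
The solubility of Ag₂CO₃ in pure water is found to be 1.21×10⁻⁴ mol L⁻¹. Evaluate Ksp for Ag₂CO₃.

Ag₂CO₃(s) ⇌ 2 Ag⁺(aq) + CO₃²⁻(aq)
Call the molar solubility s, so that [Ag⁺] = 2s and [CO₃²⁻] = s.
Ksp = [Ag⁺]^2[CO₃²⁻] = (2s)^2 · s = 4s^3
Ksp = 4 × (1.21×10⁻⁴)^3 = 7.09×10⁻¹²

Ksp = 7.09×10⁻¹²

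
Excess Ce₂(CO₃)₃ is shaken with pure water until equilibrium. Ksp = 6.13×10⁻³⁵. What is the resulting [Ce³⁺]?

1.13×10⁻⁷ M

Ce₂(CO₃)₃(s) ⇌ 2 Ce³⁺(aq) + 3 CO₃²⁻(aq)
With molar solubility s: [Ce³⁺] = 2s, [CO₃²⁻] = 3s.
Ksp = [Ce³⁺]^2[CO₃²⁻]^3 = (2s)^2 · (3s)^3 = 108s^5 = 6.13×10⁻³⁵
s = 5.63×10⁻⁸ M
[Ce³⁺] = 2s = 1.13×10⁻⁷ M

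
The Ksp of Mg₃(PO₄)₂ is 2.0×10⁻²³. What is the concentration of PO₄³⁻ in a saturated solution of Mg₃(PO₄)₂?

2.3×10⁻⁵ M

Mg₃(PO₄)₂(s) ⇌ 3 Mg²⁺(aq) + 2 PO₄³⁻(aq)
Let s be the molar solubility. Then [Mg²⁺] = 3s and [PO₄³⁻] = 2s.
Ksp = [Mg²⁺]^3[PO₄³⁻]^2 = (3s)^3 · (2s)^2 = 108s^5 = 2.0×10⁻²³
s = 1.1×10⁻⁵ mol L⁻¹
[PO₄³⁻] = 2s = 2.3×10⁻⁵ mol L⁻¹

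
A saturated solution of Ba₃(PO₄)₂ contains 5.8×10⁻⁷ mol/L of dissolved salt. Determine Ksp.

Ba₃(PO₄)₂(s) ⇌ 3 Ba²⁺(aq) + 2 PO₄³⁻(aq)
For each mole of Ba₃(PO₄)₂ that dissolves per liter, [Ba²⁺] = 3s and [PO₄³⁻] = 2s; let s denote this solubility.
Ksp = [Ba²⁺]^3[PO₄³⁻]^2 = (3s)^3 · (2s)^2 = 108s^5
Ksp = 108 × (5.8×10⁻⁷)^5 = 7.1×10⁻³⁰

Ksp = 7.1×10⁻³⁰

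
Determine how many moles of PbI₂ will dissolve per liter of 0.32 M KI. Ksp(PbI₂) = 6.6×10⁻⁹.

6.4×10⁻⁸ M

PbI₂(s) ⇌ Pb²⁺(aq) + 2 I⁻(aq)
Let s be the solubility of PbI₂ here. The common ion gives [I⁻] ≈ 0.32 M, and [Pb²⁺] = s.
Ksp = [Pb²⁺][I⁻]^2 = s(0.32)^2
s = 6.6×10⁻⁹ / (0.32)^2 = 6.4×10⁻⁸
s = 6.4×10⁻⁸ M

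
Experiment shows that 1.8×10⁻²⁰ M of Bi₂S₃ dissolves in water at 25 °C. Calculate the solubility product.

Bi₂S₃(s) ⇌ 2 Bi³⁺(aq) + 3 S²⁻(aq)
For each mole of Bi₂S₃ that dissolves per liter, [Bi³⁺] = 2s and [S²⁻] = 3s; let s denote this solubility.
Ksp = [Bi³⁺]^2[S²⁻]^3 = (2s)^2 · (3s)^3 = 108s^5
Ksp = 108 × (1.8×10⁻²⁰)^5 = 2.0×10⁻⁹⁷

Ksp = 2.0×10⁻⁹⁷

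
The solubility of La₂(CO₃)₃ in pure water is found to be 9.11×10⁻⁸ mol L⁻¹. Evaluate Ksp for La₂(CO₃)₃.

La₂(CO₃)₃(s) ⇌ 2 La³⁺(aq) + 3 CO₃²⁻(aq)
For each mole of La₂(CO₃)₃ that dissolves per liter, [La³⁺] = 2s and [CO₃²⁻] = 3s; let s denote this solubility.
Ksp = [La³⁺]^2[CO₃²⁻]^3 = (2s)^2 · (3s)^3 = 108s^5
Ksp = 108 × (9.11×10⁻⁸)^5 = 6.78×10⁻³⁴

Ksp = 6.78×10⁻³⁴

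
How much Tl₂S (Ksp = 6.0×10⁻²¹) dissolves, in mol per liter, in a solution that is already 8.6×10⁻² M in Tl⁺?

8.1×10⁻¹⁹ M

Tl₂S(s) ⇌ 2 Tl⁺(aq) + S²⁻(aq)
The solution already contains Tl⁺ at 8.6×10⁻² M. Let s be the molar solubility of Tl₂S.
[Tl⁺] ≈ 8.6×10⁻² M (common ion dominates); [S²⁻] = s.
Ksp = [Tl⁺]^2[S²⁻] = (8.6×10⁻²)^2s
s = 6.0×10⁻²¹ / (8.6×10⁻²)^2 = 8.1×10⁻¹⁹
s = 8.1×10⁻¹⁹ M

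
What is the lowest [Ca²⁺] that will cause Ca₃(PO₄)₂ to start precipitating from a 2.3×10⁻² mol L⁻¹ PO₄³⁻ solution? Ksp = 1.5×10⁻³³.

1.4×10⁻¹⁰ M

The threshold for precipitation is Q = Ksp.
Ca₃(PO₄)₂(s) ⇌ 3 Ca²⁺(aq) + 2 PO₄³⁻(aq)
Ksp = [Ca²⁺]^3[PO₄³⁻]^2 = [Ca²⁺]^3(2.3×10⁻²)^2
[Ca²⁺]^3 = 1.5×10⁻³³ / (2.3×10⁻²)^2 = 2.8×10⁻³⁰
[Ca²⁺] = 1.4×10⁻¹⁰ mol L⁻¹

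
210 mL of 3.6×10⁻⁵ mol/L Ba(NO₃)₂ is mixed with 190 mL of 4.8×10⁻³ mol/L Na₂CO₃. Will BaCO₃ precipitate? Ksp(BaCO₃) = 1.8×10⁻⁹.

Yes

Total volume after mixing = 210 + 190 = 400 mL.
[Ba²⁺] = (3.6×10⁻⁵)(210)/400 = 1.9×10⁻⁵ mol/L
[CO₃²⁻] = (4.8×10⁻³)(190)/400 = 2.3×10⁻³ mol/L
Q = [Ba²⁺][CO₃²⁻] = 4.3×10⁻⁸
Since Q (4.3×10⁻⁸) exceeds Ksp (1.8×10⁻⁹), BaCO₃ will precipitate.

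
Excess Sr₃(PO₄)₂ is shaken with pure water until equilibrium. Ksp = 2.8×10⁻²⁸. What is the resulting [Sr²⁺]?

3.6×10⁻⁶ M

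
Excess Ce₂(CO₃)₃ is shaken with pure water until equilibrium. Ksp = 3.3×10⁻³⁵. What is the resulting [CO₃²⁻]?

1.5×10⁻⁷ M

Ce₂(CO₃)₃(s) ⇌ 2 Ce³⁺(aq) + 3 CO₃²⁻(aq)
For each mole of Ce₂(CO₃)₃ that dissolves per liter, [Ce³⁺] = 2s and [CO₃²⁻] = 3s; let s denote this solubility.
Ksp = [Ce³⁺]^2[CO₃²⁻]^3 = (2s)^2 · (3s)^3 = 108s^5 = 3.3×10⁻³⁵
s = 5.0×10⁻⁸ mol L⁻¹
[CO₃²⁻] = 3s = 1.5×10⁻⁷ mol L⁻¹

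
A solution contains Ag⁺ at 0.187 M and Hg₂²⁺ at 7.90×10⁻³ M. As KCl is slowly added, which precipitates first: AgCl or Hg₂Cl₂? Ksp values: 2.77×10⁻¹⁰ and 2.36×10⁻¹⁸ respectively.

A salt starts to precipitate once the ion product Q reaches its Ksp.
For AgCl: [Cl⁻] = (Ksp/[Ag⁺]) = 1.48×10⁻⁹ M
For Hg₂Cl₂: [Cl⁻] = (Ksp/[Hg₂²⁺])^(1/2) = 1.73×10⁻⁸ M
The smaller threshold [Cl⁻] is reached first, so AgCl precipitates first.

AgCl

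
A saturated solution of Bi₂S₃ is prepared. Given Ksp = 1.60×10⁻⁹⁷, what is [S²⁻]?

Bi₂S₃(s) ⇌ 2 Bi³⁺(aq) + 3 S²⁻(aq)
Call the molar solubility s, so that [Bi³⁺] = 2s and [S²⁻] = 3s.
Ksp = [Bi³⁺]^2[S²⁻]^3 = (2s)^2 · (3s)^3 = 108s^5 = 1.60×10⁻⁹⁷
s = 1.71×10⁻²⁰ mol/L
[S²⁻] = 3s = 5.14×10⁻²⁰ mol/L

5.14×10⁻²⁰ M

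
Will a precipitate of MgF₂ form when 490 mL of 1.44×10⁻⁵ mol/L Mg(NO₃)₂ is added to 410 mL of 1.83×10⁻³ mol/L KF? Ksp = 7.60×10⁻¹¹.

The combined volume is 900 mL.
[Mg²⁺] = (1.44×10⁻⁵)(490)/900 = 7.84×10⁻⁶ mol/L
[F⁻] = (1.83×10⁻³)(410)/900 = 8.34×10⁻⁴ mol/L
Q = [Mg²⁺][F⁻]^2 = 5.45×10⁻¹²
Since Q (5.45×10⁻¹²) is less than Ksp (7.60×10⁻¹¹), no MgF₂ precipitates.

No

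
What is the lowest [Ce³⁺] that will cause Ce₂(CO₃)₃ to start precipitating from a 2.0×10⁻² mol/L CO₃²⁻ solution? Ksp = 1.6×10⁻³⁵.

1.4×10⁻¹⁵ M

A salt starts to precipitate once the ion product Q reaches its Ksp.
Ce₂(CO₃)₃(s) ⇌ 2 Ce³⁺(aq) + 3 CO₃²⁻(aq)
Ksp = [Ce³⁺]^2[CO₃²⁻]^3 = [Ce³⁺]^2(2.0×10⁻²)^3
[Ce³⁺]^2 = 1.6×10⁻³⁵ / (2.0×10⁻²)^3 = 2.0×10⁻³⁰
[Ce³⁺] = 1.4×10⁻¹⁵ mol/L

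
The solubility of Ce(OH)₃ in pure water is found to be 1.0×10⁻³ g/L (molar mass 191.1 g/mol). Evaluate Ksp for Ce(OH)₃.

Ksp = 2.0×10⁻²⁰

Molar solubility s = (1.0×10⁻³ g/L) / (191.1 g/mol) = 5.233×10⁻⁶ mol/L
Ce(OH)₃(s) ⇌ Ce³⁺(aq) + 3 OH⁻(aq)
For each mole of Ce(OH)₃ that dissolves per liter, [Ce³⁺] = s and [OH⁻] = 3s; let s denote this solubility.
Ksp = [Ce³⁺][OH⁻]^3 = s · (3s)^3 = 27s^4
Ksp = 27 × (5.233×10⁻⁶)^4 = 2.0×10⁻²⁰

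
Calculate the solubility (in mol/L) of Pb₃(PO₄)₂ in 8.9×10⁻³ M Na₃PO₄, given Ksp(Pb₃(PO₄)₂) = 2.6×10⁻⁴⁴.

2.3×10⁻¹⁴ M

Pb₃(PO₄)₂(s) ⇌ 3 Pb²⁺(aq) + 2 PO₄³⁻(aq)
Let s be the solubility of Pb₃(PO₄)₂ here. The common ion gives [PO₄³⁻] ≈ 8.9×10⁻³ M, and [Pb²⁺] = 3s.
Ksp = [Pb²⁺]^3[PO₄³⁻]^2 = (3s)^3(8.9×10⁻³)^2
(3s)^3 = 2.6×10⁻⁴⁴ / (8.9×10⁻³)^2 = 3.3×10⁻⁴⁰
s = 2.3×10⁻¹⁴ M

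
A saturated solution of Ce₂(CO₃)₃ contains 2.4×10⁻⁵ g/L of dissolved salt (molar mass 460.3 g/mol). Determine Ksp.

Ksp = 4.2×10⁻³⁵

Molar solubility s = (2.4×10⁻⁵ g/L) / (460.3 g/mol) = 5.214×10⁻⁸ mol/L
Ce₂(CO₃)₃(s) ⇌ 2 Ce³⁺(aq) + 3 CO₃²⁻(aq)
Call the molar solubility s, so that [Ce³⁺] = 2s and [CO₃²⁻] = 3s.
Ksp = [Ce³⁺]^2[CO₃²⁻]^3 = (2s)^2 · (3s)^3 = 108s^5
Ksp = 108 × (5.214×10⁻⁸)^5 = 4.2×10⁻³⁵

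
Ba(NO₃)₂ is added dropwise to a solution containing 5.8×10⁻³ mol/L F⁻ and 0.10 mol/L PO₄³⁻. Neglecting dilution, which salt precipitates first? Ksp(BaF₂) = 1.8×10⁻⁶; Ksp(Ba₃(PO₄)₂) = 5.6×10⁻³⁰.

Precipitation of each salt begins when its ion product equals Ksp.
For BaF₂: [Ba²⁺] = (Ksp/[F⁻]^2) = 5.4×10⁻² mol/L
For Ba₃(PO₄)₂: [Ba²⁺] = (Ksp/[PO₄³⁻]^2)^(1/3) = 8.2×10⁻¹⁰ mol/L
Ba₃(PO₄)₂ requires the lower [Ba²⁺], so it precipitates first.

Ba₃(PO₄)₂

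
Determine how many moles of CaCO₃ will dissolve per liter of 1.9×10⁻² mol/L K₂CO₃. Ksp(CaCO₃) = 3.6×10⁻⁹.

1.9×10⁻⁷ M

CaCO₃(s) ⇌ Ca²⁺(aq) + CO₃²⁻(aq)
CO₃²⁻ is already present at 1.9×10⁻² mol/L. If s mol/L of CaCO₃ dissolves, [Ca²⁺] = s while [CO₃²⁻] ≈ 1.9×10⁻² mol/L.
Ksp = [Ca²⁺][CO₃²⁻] = s(1.9×10⁻²)
s = 3.6×10⁻⁹ / (1.9×10⁻²) = 1.9×10⁻⁷
s = 1.9×10⁻⁷ mol/L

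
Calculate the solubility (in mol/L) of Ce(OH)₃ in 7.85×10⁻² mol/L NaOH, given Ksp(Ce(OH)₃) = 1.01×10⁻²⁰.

2.09×10⁻¹⁷ M

Ce(OH)₃(s) ⇌ Ce³⁺(aq) + 3 OH⁻(aq)
OH⁻ is already present at 7.85×10⁻² mol/L. If s mol/L of Ce(OH)₃ dissolves, [Ce³⁺] = s while [OH⁻] ≈ 7.85×10⁻² mol/L.
Ksp = [Ce³⁺][OH⁻]^3 = s(7.85×10⁻²)^3
s = 1.01×10⁻²⁰ / (7.85×10⁻²)^3 = 2.09×10⁻¹⁷
s = 2.09×10⁻¹⁷ mol/L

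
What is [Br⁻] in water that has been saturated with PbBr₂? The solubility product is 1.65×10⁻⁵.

PbBr₂(s) ⇌ Pb²⁺(aq) + 2 Br⁻(aq)
With molar solubility s: [Pb²⁺] = s, [Br⁻] = 2s.
Ksp = [Pb²⁺][Br⁻]^2 = s · (2s)^2 = 4s^3 = 1.65×10⁻⁵
s = 1.60×10⁻² mol L⁻¹
[Br⁻] = 2s = 3.21×10⁻² mol L⁻¹

3.21×10⁻² M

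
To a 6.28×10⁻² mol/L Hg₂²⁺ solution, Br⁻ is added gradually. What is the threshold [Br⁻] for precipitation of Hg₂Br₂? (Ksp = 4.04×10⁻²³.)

2.54×10⁻¹¹ M

Precipitation begins when Q = Ksp.
Hg₂Br₂(s) ⇌ Hg₂²⁺(aq) + 2 Br⁻(aq)
Ksp = [Hg₂²⁺][Br⁻]^2 = [Br⁻]^2(6.28×10⁻²)
[Br⁻]^2 = 4.04×10⁻²³ / (6.28×10⁻²) = 6.43×10⁻²²
[Br⁻] = 2.54×10⁻¹¹ mol/L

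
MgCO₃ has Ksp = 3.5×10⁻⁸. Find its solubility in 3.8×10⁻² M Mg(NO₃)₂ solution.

9.2×10⁻⁷ M

MgCO₃(s) ⇌ Mg²⁺(aq) + CO₃²⁻(aq)
With Mg²⁺ already at 3.8×10⁻² M and s small, take [Mg²⁺] ≈ 3.8×10⁻² M and [CO₃²⁻] = s.
Ksp = [Mg²⁺][CO₃²⁻] = (3.8×10⁻²)s
s = 3.5×10⁻⁸ / (3.8×10⁻²) = 9.2×10⁻⁷
s = 9.2×10⁻⁷ M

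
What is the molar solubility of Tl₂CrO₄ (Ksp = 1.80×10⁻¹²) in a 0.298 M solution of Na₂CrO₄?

1.23×10⁻⁶ M

Tl₂CrO₄(s) ⇌ 2 Tl⁺(aq) + CrO₄²⁻(aq)
The solution already contains CrO₄²⁻ at 0.298 M. Let s be the molar solubility of Tl₂CrO₄.
[CrO₄²⁻] ≈ 0.298 M (common ion dominates); [Tl⁺] = 2s.
Ksp = [Tl⁺]^2[CrO₄²⁻] = (2s)^2(0.298)
(2s)^2 = 1.80×10⁻¹² / (0.298) = 6.04×10⁻¹²
s = 1.23×10⁻⁶ M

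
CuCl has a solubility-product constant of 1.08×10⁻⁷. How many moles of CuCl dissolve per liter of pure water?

3.29×10⁻⁴ M

CuCl(s) ⇌ Cu⁺(aq) + Cl⁻(aq)
If s mol/L of CuCl dissolves, [Cu⁺] = s and [Cl⁻] = s.
Ksp = [Cu⁺][Cl⁻] = s · s = s^2
s^2 = 1.08×10⁻⁷
s = 3.29×10⁻⁴ mol/L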